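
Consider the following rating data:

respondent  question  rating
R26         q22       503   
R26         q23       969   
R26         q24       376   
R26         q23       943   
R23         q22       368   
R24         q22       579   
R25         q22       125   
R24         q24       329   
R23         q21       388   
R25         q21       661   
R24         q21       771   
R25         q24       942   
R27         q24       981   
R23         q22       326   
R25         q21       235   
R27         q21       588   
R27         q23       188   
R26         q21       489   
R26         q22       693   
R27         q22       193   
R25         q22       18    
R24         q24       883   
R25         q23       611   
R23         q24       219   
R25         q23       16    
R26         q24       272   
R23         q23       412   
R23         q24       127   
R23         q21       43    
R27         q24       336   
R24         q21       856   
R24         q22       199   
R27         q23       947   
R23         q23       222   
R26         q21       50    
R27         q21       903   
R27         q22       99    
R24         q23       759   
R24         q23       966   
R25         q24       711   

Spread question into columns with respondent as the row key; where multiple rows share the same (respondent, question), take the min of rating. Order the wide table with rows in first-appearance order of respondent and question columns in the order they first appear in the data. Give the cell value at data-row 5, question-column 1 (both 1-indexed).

99

With rows in first-appearance order of respondent, row 5 is respondent=R27. question columns in first-appearance order: q22, q23, q24, q21; column 1 is q22.
Long rows with respondent=R27, question=q22: min(193, 99) = 99.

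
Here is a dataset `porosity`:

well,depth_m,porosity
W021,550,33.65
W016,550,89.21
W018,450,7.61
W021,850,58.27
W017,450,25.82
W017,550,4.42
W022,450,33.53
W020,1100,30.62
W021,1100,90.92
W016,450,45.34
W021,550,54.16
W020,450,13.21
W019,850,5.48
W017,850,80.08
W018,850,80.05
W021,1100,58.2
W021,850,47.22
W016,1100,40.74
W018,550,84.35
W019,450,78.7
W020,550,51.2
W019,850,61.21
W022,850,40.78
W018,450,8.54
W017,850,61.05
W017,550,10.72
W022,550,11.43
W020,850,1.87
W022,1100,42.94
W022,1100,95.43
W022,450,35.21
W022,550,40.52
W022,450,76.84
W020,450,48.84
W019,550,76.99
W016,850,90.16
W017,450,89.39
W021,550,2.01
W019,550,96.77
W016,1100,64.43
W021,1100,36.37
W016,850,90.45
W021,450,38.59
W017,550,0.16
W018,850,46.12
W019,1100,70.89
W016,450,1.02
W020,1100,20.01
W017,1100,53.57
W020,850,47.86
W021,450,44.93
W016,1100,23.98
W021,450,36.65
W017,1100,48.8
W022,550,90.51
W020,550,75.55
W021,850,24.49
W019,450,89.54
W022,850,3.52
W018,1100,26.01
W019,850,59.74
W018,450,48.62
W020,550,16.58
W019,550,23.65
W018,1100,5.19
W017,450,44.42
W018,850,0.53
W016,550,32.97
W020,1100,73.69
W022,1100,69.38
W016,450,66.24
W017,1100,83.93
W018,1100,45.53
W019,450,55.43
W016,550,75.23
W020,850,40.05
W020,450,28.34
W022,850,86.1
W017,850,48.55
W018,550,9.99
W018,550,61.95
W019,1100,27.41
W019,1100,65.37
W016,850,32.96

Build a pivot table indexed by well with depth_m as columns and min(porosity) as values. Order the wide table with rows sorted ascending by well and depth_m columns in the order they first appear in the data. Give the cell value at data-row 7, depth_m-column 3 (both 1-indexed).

3.52

With rows sorted ascending by well, row 7 is well=W022. depth_m columns in first-appearance order: 550, 450, 850, 1100; column 3 is 850.
Long rows with well=W022, depth_m=850: min(40.78, 3.52, 86.1) = 3.52.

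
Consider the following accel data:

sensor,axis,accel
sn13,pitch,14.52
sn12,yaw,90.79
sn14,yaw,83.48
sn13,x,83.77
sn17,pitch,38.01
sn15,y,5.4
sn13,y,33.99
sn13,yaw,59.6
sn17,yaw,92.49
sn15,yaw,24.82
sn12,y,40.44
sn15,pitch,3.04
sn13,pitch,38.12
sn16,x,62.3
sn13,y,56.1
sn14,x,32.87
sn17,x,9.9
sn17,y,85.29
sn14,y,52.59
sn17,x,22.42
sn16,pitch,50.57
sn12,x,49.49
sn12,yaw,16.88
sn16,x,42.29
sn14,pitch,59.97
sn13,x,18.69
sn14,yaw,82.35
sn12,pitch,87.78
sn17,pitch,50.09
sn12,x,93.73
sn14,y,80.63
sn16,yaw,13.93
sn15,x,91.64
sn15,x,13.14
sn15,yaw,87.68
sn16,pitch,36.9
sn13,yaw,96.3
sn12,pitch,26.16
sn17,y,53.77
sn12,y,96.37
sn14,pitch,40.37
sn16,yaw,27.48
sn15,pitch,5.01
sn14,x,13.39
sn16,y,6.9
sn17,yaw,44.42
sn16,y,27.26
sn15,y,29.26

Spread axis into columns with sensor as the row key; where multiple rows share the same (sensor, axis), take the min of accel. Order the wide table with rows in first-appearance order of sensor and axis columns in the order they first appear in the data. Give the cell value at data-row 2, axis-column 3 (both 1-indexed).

With rows in first-appearance order of sensor, row 2 is sensor=sn12. axis columns in first-appearance order: pitch, yaw, x, y; column 3 is x.
Long rows with sensor=sn12, axis=x: min(49.49, 93.73) = 49.49.

49.49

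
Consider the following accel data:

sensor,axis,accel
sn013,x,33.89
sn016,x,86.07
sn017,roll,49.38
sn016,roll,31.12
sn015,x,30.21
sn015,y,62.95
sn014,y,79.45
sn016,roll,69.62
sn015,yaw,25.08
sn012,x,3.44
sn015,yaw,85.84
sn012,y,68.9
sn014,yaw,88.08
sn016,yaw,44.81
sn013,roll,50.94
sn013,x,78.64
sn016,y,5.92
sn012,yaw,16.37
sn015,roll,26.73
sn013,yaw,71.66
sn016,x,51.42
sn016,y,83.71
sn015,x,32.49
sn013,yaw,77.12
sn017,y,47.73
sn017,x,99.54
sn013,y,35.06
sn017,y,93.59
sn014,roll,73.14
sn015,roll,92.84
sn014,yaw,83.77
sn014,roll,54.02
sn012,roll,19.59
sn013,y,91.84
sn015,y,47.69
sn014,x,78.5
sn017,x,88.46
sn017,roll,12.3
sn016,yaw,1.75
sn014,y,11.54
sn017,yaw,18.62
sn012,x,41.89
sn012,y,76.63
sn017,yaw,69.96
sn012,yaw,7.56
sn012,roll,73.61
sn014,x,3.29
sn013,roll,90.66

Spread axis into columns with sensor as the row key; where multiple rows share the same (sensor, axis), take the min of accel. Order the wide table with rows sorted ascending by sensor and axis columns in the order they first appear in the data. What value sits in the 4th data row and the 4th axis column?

With rows sorted ascending by sensor, row 4 is sensor=sn015. axis columns in first-appearance order: x, roll, y, yaw; column 4 is yaw.
Long rows with sensor=sn015, axis=yaw: min(25.08, 85.84) = 25.08.

25.08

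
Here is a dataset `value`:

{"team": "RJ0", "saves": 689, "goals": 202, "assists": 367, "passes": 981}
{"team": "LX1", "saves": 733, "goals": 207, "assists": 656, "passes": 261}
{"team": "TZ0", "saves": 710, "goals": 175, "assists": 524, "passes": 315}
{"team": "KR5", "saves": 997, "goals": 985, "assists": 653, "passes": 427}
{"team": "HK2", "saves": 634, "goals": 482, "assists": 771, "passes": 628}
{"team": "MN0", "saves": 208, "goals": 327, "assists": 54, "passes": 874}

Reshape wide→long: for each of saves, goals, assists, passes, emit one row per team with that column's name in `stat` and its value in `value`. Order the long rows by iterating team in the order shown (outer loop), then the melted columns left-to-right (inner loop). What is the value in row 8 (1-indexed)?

261

24 rows total (6 × 4). Row 8: index ⌊(8-1)/4⌋ = 1 into team → LX1; (8-1) mod 4 = 3 into the melted columns → passes.
So row 8 is (LX1, passes, 261); value = 261.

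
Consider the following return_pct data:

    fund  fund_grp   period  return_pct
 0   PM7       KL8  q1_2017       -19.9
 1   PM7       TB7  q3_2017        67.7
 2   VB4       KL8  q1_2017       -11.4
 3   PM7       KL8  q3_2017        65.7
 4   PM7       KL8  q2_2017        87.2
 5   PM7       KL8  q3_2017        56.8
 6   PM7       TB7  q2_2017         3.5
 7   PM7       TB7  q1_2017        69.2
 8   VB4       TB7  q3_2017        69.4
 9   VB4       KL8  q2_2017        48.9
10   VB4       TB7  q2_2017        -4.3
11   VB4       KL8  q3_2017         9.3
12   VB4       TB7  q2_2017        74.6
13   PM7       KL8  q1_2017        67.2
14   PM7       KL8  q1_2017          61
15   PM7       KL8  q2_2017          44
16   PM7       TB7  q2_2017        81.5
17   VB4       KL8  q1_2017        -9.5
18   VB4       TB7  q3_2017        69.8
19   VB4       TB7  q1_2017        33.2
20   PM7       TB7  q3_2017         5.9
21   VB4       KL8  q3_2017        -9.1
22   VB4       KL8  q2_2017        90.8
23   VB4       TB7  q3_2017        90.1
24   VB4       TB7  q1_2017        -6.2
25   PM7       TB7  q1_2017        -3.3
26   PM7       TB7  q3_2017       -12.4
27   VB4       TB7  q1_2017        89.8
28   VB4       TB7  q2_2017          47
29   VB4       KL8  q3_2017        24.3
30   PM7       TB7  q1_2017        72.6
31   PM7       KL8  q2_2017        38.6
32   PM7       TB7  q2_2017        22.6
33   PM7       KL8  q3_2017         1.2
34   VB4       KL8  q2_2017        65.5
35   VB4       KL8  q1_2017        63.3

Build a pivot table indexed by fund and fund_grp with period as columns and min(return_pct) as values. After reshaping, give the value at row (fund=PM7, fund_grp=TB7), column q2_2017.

3.5

Rows with fund=PM7, fund_grp=TB7 and period=q2_2017: return_pct values are 3.5, 81.5, 22.6.
min(3.5, 81.5, 22.6) = 3.5.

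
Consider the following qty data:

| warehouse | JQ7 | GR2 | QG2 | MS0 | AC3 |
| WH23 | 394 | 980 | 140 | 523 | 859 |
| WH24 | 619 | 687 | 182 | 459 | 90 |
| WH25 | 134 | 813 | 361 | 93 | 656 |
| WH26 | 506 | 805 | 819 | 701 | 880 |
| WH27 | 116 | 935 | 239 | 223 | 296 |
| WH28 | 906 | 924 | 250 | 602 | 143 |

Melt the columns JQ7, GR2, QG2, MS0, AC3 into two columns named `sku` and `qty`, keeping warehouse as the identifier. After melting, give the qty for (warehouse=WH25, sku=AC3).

656

Unpivoting turns each (warehouse, wide-column) pair into one long row.
The wide cell at row WH25, column AC3 holds 656, so the long row (WH25, AC3) has qty=656.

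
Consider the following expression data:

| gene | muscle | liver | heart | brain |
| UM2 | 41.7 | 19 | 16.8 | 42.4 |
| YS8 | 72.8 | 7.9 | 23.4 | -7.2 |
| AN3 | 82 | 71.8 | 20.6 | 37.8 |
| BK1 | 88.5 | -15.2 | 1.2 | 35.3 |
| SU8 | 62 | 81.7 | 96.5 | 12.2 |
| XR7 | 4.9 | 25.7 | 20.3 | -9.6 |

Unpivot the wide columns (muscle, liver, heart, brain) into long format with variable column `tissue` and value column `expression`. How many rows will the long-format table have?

24

6 gene values × 4 melted columns = 24 rows.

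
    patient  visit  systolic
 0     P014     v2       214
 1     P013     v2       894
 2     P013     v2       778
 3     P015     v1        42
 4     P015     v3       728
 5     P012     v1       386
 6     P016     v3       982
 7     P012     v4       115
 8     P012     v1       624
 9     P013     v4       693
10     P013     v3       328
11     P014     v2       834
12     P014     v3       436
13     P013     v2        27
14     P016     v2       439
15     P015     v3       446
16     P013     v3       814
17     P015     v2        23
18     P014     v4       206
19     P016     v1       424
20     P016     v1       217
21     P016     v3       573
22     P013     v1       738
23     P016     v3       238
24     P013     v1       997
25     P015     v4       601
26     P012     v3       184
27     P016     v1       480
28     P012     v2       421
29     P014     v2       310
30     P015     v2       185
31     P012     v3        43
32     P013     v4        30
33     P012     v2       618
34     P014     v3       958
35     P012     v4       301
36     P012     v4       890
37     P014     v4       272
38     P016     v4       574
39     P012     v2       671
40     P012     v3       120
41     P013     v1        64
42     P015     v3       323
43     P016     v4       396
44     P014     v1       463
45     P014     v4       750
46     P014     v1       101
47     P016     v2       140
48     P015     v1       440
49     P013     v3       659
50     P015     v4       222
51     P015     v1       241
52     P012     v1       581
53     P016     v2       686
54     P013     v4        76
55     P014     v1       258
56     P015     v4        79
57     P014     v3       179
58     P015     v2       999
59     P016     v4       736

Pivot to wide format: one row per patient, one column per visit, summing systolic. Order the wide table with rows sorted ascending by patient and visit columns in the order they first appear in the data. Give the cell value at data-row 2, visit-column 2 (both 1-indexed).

1799

With rows sorted ascending by patient, row 2 is patient=P013. visit columns in first-appearance order: v2, v1, v3, v4; column 2 is v1.
Long rows with patient=P013, visit=v1: 738 + 997 + 64 = 1799.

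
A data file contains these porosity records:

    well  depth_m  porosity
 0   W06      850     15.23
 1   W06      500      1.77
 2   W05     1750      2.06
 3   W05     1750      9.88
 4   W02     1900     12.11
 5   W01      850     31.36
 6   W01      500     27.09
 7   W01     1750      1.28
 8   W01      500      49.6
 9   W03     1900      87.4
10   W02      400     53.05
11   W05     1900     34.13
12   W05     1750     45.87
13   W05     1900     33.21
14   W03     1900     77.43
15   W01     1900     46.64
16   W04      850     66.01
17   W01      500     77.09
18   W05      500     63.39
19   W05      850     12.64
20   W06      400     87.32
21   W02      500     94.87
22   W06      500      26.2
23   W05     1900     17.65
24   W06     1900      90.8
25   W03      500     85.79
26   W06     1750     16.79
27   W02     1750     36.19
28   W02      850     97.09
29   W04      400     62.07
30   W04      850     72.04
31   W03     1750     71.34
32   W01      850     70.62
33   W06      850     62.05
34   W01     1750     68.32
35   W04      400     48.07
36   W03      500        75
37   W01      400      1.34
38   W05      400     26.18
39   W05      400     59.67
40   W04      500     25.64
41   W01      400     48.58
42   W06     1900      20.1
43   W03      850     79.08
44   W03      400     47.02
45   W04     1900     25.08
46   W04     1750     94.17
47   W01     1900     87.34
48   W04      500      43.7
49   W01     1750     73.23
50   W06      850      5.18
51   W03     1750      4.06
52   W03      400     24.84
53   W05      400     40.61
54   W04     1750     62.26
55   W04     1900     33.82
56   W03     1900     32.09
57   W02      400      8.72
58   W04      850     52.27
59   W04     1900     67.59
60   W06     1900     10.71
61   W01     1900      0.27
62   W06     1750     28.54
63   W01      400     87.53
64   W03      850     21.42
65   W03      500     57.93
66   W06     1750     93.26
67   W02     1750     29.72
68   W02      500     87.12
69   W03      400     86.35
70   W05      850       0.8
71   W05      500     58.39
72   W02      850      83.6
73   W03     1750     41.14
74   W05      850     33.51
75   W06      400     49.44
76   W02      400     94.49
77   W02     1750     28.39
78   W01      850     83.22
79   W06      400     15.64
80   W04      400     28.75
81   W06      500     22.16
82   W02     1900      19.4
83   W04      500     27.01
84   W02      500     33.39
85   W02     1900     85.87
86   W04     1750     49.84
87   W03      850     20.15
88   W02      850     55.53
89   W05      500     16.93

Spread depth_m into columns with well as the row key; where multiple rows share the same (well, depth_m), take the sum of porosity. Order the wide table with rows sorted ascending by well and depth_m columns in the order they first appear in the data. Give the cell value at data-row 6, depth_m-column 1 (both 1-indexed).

82.46

With rows sorted ascending by well, row 6 is well=W06. depth_m columns in first-appearance order: 850, 500, 1750, 1900, 400; column 1 is 850.
Long rows with well=W06, depth_m=850: 15.23 + 62.05 + 5.18 = 82.46.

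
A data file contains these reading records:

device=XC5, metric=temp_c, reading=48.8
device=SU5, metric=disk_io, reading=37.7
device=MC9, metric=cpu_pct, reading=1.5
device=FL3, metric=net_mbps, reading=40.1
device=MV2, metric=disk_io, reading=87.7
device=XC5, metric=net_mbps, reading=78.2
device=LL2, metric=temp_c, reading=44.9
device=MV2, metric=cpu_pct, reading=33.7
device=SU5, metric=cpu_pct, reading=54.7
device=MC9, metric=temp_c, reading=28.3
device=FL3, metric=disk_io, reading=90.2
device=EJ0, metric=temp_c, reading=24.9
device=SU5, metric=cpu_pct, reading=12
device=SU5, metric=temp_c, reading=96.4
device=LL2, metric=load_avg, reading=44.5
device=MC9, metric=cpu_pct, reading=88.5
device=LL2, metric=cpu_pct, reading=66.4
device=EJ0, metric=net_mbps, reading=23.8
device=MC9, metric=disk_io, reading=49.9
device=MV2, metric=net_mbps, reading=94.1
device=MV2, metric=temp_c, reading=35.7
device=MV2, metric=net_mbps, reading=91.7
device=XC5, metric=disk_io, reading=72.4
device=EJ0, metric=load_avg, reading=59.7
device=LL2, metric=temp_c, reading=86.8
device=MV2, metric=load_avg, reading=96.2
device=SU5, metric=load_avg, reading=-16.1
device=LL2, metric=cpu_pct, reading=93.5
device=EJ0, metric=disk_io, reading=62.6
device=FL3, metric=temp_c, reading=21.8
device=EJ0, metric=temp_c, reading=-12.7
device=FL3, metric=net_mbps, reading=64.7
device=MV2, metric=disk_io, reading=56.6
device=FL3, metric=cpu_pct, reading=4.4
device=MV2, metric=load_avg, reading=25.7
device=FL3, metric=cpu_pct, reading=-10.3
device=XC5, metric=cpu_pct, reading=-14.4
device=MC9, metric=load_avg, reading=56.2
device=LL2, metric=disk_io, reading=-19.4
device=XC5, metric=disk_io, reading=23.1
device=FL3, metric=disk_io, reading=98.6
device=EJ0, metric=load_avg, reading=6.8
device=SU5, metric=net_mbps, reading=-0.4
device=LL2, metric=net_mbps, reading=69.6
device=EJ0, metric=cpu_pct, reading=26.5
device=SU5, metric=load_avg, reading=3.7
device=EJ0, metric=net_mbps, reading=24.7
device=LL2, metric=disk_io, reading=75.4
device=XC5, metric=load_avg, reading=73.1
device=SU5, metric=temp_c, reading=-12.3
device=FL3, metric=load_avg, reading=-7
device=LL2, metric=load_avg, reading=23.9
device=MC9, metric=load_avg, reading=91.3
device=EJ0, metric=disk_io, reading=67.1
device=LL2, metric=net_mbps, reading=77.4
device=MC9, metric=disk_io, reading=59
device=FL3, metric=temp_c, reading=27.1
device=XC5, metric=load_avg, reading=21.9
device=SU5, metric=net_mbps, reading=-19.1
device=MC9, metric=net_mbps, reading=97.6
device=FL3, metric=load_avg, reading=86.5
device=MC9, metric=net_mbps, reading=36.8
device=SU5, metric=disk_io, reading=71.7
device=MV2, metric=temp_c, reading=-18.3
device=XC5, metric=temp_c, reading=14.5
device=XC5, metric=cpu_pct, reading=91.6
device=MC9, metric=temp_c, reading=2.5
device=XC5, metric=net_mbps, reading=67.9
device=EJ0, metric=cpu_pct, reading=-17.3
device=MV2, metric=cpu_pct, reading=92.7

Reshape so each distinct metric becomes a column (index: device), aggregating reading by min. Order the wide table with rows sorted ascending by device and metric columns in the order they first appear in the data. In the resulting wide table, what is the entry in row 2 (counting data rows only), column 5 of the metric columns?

-7

With rows sorted ascending by device, row 2 is device=FL3. metric columns in first-appearance order: temp_c, disk_io, cpu_pct, net_mbps, load_avg; column 5 is load_avg.
Long rows with device=FL3, metric=load_avg: min(-7, 86.5) = -7.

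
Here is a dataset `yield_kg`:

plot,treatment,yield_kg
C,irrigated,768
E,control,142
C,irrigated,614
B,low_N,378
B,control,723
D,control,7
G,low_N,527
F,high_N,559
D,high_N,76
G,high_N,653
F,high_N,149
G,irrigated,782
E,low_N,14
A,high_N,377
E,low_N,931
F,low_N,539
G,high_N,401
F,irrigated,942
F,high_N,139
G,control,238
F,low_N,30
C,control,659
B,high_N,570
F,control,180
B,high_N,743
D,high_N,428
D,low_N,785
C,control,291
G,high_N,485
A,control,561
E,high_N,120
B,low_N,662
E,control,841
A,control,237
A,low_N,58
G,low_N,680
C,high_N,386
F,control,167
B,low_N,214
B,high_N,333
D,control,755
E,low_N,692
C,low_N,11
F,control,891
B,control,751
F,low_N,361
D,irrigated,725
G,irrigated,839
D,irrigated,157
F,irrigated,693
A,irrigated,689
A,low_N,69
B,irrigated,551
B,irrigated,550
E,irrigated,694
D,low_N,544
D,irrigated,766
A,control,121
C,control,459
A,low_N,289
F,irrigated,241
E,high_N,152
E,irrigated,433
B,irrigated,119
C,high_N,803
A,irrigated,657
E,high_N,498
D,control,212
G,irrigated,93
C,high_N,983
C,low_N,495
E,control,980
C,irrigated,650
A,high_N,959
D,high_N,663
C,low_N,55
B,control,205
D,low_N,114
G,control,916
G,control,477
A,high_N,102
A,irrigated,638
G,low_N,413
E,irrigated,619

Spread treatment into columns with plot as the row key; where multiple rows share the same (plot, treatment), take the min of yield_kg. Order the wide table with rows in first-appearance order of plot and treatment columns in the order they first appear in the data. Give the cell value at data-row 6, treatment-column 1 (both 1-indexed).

With rows in first-appearance order of plot, row 6 is plot=F. treatment columns in first-appearance order: irrigated, control, low_N, high_N; column 1 is irrigated.
Long rows with plot=F, treatment=irrigated: min(942, 693, 241) = 241.

241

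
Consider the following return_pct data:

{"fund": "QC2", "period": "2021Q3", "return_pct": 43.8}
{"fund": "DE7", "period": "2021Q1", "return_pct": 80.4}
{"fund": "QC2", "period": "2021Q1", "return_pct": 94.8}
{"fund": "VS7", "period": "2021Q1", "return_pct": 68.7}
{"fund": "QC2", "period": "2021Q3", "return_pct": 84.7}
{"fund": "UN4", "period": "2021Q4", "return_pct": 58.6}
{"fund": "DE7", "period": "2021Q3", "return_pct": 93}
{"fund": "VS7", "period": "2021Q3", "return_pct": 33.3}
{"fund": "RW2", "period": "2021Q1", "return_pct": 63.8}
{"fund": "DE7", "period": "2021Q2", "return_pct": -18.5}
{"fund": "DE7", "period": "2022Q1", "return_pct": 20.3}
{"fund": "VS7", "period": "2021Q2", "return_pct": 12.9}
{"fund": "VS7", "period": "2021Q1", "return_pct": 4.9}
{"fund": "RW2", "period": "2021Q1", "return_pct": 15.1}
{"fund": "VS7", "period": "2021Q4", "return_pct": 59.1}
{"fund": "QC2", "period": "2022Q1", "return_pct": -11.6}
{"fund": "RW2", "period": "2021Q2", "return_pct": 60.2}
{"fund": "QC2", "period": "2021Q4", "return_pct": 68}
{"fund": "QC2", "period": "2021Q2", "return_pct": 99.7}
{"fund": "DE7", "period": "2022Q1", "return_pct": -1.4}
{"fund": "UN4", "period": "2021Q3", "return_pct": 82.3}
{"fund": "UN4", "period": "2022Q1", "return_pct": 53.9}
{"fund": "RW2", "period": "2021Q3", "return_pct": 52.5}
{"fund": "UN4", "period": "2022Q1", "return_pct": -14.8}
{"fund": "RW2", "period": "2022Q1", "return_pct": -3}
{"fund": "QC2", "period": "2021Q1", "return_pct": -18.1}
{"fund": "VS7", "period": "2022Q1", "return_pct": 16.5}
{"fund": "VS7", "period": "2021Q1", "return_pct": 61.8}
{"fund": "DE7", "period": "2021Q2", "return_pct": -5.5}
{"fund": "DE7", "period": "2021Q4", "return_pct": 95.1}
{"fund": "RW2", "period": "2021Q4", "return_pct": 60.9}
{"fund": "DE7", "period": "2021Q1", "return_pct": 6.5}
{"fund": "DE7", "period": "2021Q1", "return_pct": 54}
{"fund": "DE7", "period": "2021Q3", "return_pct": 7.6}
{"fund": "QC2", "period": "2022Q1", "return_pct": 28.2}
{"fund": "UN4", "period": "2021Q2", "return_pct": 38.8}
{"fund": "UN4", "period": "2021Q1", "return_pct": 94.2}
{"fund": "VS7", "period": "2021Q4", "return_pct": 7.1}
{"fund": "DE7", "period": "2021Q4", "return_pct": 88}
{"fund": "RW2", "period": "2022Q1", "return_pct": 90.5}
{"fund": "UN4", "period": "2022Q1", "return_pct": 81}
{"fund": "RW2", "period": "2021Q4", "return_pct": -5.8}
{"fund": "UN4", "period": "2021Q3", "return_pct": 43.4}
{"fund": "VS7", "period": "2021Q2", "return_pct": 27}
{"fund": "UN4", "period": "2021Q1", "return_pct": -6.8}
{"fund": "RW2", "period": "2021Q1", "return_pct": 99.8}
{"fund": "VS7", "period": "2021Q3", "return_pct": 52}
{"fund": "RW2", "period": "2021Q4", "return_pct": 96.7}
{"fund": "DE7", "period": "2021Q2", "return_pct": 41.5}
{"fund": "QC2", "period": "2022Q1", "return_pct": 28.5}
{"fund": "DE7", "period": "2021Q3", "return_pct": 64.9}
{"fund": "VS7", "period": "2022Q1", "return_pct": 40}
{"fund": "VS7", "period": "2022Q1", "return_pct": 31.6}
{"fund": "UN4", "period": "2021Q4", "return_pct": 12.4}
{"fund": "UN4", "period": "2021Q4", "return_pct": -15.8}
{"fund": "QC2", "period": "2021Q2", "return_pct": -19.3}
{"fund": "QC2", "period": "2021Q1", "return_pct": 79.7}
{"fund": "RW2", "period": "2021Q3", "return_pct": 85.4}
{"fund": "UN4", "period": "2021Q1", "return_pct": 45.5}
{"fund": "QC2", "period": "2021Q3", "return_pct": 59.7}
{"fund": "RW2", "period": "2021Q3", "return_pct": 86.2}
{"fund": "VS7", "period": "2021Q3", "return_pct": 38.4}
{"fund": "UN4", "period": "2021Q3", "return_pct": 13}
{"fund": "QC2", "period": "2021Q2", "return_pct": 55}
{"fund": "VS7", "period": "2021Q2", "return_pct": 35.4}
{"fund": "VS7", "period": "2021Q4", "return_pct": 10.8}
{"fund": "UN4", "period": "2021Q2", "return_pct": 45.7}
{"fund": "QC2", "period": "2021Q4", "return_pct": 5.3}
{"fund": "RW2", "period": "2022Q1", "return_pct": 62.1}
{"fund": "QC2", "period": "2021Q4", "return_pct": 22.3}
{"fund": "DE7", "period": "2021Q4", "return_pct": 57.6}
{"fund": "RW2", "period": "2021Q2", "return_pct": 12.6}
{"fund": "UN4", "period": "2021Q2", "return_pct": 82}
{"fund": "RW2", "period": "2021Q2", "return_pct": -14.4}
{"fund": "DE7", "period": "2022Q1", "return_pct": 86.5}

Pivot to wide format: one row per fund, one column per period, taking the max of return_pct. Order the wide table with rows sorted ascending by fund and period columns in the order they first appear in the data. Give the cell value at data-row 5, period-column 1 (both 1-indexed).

With rows sorted ascending by fund, row 5 is fund=VS7. period columns in first-appearance order: 2021Q3, 2021Q1, 2021Q4, 2021Q2, 2022Q1; column 1 is 2021Q3.
Long rows with fund=VS7, period=2021Q3: max(33.3, 52, 38.4) = 52.

52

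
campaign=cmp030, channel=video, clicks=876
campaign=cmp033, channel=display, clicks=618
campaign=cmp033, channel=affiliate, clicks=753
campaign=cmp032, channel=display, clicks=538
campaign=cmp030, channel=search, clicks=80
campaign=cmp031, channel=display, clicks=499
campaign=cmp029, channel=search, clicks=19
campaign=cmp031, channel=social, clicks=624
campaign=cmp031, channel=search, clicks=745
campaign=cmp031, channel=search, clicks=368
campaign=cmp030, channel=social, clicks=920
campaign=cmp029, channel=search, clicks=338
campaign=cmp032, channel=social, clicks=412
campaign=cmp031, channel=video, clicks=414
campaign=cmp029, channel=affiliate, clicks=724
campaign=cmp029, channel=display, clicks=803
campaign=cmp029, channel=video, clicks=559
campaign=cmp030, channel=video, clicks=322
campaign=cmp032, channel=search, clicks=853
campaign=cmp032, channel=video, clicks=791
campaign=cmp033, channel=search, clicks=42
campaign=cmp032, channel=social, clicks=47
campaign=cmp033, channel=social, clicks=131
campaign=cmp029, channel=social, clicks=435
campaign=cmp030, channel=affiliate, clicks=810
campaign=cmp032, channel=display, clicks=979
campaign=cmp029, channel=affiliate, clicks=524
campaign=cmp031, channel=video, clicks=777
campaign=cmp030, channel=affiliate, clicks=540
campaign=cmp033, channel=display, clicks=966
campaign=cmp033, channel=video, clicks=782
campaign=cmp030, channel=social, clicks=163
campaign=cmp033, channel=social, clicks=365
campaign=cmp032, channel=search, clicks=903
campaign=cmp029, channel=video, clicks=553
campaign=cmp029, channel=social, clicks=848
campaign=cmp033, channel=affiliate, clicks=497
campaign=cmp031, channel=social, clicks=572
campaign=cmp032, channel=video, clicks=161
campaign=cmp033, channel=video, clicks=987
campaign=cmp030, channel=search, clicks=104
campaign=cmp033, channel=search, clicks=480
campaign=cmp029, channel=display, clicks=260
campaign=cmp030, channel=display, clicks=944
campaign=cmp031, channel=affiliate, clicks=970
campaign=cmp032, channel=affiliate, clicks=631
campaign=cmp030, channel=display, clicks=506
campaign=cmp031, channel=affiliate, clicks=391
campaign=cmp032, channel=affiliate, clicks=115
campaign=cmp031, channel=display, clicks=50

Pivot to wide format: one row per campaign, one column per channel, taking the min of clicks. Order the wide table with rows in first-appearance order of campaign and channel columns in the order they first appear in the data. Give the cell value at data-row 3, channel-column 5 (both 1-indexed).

With rows in first-appearance order of campaign, row 3 is campaign=cmp032. channel columns in first-appearance order: video, display, affiliate, search, social; column 5 is social.
Long rows with campaign=cmp032, channel=social: min(412, 47) = 47.

47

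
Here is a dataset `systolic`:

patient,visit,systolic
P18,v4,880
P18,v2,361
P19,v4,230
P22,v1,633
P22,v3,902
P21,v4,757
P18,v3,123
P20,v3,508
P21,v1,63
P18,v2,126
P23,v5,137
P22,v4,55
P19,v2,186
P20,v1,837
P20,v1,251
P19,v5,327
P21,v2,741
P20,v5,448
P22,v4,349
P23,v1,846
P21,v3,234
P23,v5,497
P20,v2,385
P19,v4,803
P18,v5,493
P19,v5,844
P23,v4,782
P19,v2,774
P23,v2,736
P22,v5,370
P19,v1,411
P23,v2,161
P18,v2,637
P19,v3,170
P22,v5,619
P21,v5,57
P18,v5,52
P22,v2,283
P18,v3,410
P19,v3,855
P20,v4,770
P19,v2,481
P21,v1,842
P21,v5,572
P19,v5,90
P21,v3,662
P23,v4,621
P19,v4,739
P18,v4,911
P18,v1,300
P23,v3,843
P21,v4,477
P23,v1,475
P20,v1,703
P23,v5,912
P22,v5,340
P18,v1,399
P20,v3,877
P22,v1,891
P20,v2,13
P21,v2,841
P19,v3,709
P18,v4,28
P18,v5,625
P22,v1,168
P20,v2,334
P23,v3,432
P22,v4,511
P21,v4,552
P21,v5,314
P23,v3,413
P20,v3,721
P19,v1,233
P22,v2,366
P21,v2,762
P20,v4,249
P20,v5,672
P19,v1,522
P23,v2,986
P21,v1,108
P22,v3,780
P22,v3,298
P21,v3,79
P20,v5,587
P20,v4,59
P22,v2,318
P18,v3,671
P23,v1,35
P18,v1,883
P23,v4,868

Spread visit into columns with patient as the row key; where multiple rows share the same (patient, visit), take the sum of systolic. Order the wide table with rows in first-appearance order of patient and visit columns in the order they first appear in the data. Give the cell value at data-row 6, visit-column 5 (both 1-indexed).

1546

With rows in first-appearance order of patient, row 6 is patient=P23. visit columns in first-appearance order: v4, v2, v1, v3, v5; column 5 is v5.
Long rows with patient=P23, visit=v5: 137 + 497 + 912 = 1546.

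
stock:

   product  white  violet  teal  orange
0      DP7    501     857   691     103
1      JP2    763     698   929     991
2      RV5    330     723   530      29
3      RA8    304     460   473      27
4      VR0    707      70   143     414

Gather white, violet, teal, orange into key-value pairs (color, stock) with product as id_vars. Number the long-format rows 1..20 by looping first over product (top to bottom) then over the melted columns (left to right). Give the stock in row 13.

20 rows total (5 × 4). Row 13: index ⌊(13-1)/4⌋ = 3 into product → RA8; (13-1) mod 4 = 0 into the melted columns → white.
So row 13 is (RA8, white, 304); stock = 304.

304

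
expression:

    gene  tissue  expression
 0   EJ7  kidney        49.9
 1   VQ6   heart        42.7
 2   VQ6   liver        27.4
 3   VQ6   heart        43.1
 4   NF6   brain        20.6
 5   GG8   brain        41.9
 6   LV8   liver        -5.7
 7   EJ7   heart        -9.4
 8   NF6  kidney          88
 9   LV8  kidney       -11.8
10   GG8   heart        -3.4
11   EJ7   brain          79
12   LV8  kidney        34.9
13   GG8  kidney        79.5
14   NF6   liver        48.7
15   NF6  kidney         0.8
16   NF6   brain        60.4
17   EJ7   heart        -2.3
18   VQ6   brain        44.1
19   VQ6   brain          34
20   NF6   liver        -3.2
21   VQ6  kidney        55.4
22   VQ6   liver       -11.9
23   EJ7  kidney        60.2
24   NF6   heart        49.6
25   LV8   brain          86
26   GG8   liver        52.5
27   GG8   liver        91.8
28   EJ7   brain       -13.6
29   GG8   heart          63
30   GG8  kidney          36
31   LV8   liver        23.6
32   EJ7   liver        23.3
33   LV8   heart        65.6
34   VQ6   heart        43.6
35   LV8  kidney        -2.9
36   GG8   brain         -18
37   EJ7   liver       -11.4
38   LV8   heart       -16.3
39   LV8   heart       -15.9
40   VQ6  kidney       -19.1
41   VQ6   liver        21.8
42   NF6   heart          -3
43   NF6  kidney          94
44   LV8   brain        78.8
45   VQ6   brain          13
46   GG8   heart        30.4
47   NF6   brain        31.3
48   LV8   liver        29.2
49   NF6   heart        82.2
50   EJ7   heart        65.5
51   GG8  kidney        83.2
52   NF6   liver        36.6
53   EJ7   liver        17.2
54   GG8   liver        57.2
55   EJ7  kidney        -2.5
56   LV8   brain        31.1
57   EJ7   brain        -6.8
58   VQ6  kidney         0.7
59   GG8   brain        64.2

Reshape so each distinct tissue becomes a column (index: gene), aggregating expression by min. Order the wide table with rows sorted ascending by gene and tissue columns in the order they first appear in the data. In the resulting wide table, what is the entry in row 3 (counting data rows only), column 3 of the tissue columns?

-5.7

With rows sorted ascending by gene, row 3 is gene=LV8. tissue columns in first-appearance order: kidney, heart, liver, brain; column 3 is liver.
Long rows with gene=LV8, tissue=liver: min(-5.7, 23.6, 29.2) = -5.7.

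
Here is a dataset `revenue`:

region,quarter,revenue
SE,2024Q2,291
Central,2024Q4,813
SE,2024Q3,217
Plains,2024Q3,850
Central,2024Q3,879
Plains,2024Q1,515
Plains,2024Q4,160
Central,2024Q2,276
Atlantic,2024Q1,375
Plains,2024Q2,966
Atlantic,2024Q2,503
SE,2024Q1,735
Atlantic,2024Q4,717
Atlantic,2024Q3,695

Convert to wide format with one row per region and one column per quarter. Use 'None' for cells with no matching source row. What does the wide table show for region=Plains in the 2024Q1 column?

The long row with region=Plains, quarter=2024Q1 has revenue=515.

515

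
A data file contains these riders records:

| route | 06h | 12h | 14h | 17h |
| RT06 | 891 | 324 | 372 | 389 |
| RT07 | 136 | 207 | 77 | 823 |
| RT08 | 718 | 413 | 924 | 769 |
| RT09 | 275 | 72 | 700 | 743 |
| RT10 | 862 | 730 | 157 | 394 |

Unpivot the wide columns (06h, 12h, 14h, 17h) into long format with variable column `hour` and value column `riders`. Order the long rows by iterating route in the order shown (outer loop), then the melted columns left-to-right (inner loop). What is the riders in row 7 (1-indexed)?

20 rows total (5 × 4). Row 7: index ⌊(7-1)/4⌋ = 1 into route → RT07; (7-1) mod 4 = 2 into the melted columns → 14h.
So row 7 is (RT07, 14h, 77); riders = 77.

77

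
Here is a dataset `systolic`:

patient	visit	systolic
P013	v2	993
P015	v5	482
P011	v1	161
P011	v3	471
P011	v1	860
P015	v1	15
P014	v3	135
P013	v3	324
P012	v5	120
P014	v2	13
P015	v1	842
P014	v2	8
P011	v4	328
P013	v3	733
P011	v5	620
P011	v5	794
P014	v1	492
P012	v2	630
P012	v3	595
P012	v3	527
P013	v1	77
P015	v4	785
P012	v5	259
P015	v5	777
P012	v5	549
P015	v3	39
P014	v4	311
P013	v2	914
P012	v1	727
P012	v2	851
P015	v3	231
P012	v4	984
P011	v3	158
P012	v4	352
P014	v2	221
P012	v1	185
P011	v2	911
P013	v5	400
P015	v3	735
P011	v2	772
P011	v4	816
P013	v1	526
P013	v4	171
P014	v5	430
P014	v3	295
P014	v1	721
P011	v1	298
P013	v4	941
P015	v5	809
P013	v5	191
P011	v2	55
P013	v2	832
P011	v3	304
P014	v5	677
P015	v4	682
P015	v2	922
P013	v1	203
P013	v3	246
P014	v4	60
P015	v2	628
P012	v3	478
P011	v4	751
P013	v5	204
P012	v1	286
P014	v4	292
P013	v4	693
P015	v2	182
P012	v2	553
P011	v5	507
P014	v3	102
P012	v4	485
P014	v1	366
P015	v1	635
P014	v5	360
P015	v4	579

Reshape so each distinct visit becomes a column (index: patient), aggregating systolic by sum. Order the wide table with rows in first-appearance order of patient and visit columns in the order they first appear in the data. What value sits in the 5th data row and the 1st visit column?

2034

With rows in first-appearance order of patient, row 5 is patient=P012. visit columns in first-appearance order: v2, v5, v1, v3, v4; column 1 is v2.
Long rows with patient=P012, visit=v2: 630 + 851 + 553 = 2034.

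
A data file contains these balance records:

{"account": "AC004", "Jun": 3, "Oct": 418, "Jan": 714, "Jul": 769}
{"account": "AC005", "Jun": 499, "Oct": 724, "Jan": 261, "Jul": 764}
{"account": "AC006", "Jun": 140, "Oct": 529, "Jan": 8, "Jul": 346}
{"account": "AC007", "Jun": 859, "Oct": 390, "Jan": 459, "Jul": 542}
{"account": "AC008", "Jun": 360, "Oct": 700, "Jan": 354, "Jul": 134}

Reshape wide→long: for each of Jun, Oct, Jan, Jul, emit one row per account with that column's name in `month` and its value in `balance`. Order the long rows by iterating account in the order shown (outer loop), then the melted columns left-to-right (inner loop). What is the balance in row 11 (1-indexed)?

20 rows total (5 × 4). Row 11: index ⌊(11-1)/4⌋ = 2 into account → AC006; (11-1) mod 4 = 2 into the melted columns → Jan.
So row 11 is (AC006, Jan, 8); balance = 8.

8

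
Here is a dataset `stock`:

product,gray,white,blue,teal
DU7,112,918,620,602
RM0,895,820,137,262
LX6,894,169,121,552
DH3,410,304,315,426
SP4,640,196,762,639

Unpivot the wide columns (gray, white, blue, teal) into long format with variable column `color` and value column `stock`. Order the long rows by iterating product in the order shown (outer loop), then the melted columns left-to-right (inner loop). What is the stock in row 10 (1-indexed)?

20 rows total (5 × 4). Row 10: index ⌊(10-1)/4⌋ = 2 into product → LX6; (10-1) mod 4 = 1 into the melted columns → white.
So row 10 is (LX6, white, 169); stock = 169.

169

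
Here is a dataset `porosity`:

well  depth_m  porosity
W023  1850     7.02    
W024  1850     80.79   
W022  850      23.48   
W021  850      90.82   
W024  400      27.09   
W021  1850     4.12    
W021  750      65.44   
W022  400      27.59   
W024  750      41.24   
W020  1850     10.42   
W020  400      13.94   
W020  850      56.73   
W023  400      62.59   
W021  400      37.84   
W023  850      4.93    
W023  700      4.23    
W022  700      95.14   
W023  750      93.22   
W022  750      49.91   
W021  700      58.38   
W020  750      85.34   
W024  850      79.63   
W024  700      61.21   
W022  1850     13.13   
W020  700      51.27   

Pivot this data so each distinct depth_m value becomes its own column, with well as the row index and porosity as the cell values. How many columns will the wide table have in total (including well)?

6

1 column for well plus 5 distinct depth_m values → 6 columns.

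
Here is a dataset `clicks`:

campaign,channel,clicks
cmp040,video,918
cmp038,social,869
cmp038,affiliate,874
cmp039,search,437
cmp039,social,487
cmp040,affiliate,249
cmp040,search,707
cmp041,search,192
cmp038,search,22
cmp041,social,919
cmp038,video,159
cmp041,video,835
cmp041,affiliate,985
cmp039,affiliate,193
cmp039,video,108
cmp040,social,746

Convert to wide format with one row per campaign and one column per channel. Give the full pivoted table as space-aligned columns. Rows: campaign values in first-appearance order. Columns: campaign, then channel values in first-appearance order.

Columns: campaign plus the 4 distinct channel values (video, social, affiliate, search).
For example, row cmp040 column video takes clicks=918 from the long row (cmp040, video).

campaign  video  social  affiliate  search
cmp040    918    746     249        707   
cmp038    159    869     874        22    
cmp039    108    487     193        437   
cmp041    835    919     985        192   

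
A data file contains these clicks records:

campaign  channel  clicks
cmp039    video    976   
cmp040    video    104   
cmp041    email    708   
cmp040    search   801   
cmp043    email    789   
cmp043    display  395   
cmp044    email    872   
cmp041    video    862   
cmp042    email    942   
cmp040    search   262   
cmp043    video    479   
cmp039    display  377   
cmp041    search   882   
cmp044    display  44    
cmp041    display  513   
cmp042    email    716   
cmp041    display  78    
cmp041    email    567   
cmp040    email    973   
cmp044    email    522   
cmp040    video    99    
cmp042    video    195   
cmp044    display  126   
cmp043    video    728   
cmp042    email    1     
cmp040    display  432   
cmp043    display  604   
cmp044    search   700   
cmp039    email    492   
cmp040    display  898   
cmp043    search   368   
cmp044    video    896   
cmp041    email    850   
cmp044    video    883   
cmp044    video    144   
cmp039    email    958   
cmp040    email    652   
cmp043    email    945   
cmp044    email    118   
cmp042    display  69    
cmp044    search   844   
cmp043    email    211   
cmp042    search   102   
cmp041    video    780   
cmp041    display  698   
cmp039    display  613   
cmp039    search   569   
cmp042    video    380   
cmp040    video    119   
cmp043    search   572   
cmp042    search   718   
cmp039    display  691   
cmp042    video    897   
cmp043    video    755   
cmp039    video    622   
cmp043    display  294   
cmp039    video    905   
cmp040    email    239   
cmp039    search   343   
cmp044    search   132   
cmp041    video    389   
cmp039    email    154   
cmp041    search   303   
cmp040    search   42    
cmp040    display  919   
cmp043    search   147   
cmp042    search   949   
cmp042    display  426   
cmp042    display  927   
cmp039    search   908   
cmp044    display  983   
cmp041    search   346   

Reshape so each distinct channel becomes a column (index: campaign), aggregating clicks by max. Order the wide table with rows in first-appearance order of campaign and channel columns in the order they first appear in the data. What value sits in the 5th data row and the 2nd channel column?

872

With rows in first-appearance order of campaign, row 5 is campaign=cmp044. channel columns in first-appearance order: video, email, search, display; column 2 is email.
Long rows with campaign=cmp044, channel=email: max(872, 522, 118) = 872.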